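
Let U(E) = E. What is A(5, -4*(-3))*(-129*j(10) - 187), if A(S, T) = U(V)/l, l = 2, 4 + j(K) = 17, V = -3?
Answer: 2796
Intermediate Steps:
j(K) = 13 (j(K) = -4 + 17 = 13)
A(S, T) = -3/2
A(5, -4*(-3))*(-129*j(10) - 187) = -3*(-129*13 - 187)/2 = -3*(-1677 - 187)/2 = -3/2*(-1864) = 2796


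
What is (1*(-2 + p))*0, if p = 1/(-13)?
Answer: 0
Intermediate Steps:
p = -1/13 ≈ -0.076923
(1*(-2 + p))*0 = (1*(-2 - 1/13))*0 = (1*(-27/13))*0 = -27/13*0 = 0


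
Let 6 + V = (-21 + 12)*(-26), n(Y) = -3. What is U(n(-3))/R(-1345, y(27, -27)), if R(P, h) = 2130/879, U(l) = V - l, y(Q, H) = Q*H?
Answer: 67683/710 ≈ 95.328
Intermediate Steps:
V = 228 (V = -6 + (-21 + 12)*(-26) = -6 - 9*(-26) = -6 + 234 = 228)
y(Q, H) = H*Q
U(l) = 228 - l
R(P, h) = 710/293 (R(P, h) = 2130*(1/879) = 710/293)
U(n(-3))/R(-1345, y(27, -27)) = (228 - 1*(-3))/(710/293) = (228 + 3)*(293/710) = 231*(293/710) = 67683/710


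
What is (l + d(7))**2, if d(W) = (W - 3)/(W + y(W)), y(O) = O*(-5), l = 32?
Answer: 49729/49 ≈ 1014.9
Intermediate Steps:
y(O) = -5*O
d(W) = -(-3 + W)/(4*W) (d(W) = (W - 3)/(W - 5*W) = (-3 + W)/((-4*W)) = (-3 + W)*(-1/(4*W)) = -(-3 + W)/(4*W))
(l + d(7))**2 = (32 + (1/4)*(3 - 1*7)/7)**2 = (32 + (1/4)*(1/7)*(3 - 7))**2 = (32 + (1/4)*(1/7)*(-4))**2 = (32 - 1/7)**2 = (223/7)**2 = 49729/49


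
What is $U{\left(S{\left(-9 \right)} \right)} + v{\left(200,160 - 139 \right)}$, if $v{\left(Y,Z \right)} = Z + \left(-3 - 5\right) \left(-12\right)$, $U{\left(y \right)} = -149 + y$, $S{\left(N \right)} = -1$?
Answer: $-33$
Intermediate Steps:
$v{\left(Y,Z \right)} = 96 + Z$ ($v{\left(Y,Z \right)} = Z - -96 = Z + 96 = 96 + Z$)
$U{\left(S{\left(-9 \right)} \right)} + v{\left(200,160 - 139 \right)} = \left(-149 - 1\right) + \left(96 + \left(160 - 139\right)\right) = -150 + \left(96 + \left(160 - 139\right)\right) = -150 + \left(96 + 21\right) = -150 + 117 = -33$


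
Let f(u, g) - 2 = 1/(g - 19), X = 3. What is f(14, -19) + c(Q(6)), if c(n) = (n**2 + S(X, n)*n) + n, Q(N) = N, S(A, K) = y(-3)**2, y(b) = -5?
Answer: 7371/38 ≈ 193.97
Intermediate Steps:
S(A, K) = 25 (S(A, K) = (-5)**2 = 25)
f(u, g) = 2 + 1/(-19 + g) (f(u, g) = 2 + 1/(g - 19) = 2 + 1/(-19 + g))
c(n) = n**2 + 26*n (c(n) = (n**2 + 25*n) + n = n**2 + 26*n)
f(14, -19) + c(Q(6)) = (-37 + 2*(-19))/(-19 - 19) + 6*(26 + 6) = (-37 - 38)/(-38) + 6*32 = -1/38*(-75) + 192 = 75/38 + 192 = 7371/38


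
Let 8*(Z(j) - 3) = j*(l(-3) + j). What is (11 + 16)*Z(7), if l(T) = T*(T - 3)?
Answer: 5373/8 ≈ 671.63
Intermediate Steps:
l(T) = T*(-3 + T)
Z(j) = 3 + j*(18 + j)/8 (Z(j) = 3 + (j*(-3*(-3 - 3) + j))/8 = 3 + (j*(-3*(-6) + j))/8 = 3 + (j*(18 + j))/8 = 3 + j*(18 + j)/8)
(11 + 16)*Z(7) = (11 + 16)*(3 + (⅛)*7² + (9/4)*7) = 27*(3 + (⅛)*49 + 63/4) = 27*(3 + 49/8 + 63/4) = 27*(199/8) = 5373/8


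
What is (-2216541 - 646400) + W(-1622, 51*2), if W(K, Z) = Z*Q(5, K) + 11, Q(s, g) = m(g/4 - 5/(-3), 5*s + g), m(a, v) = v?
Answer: -3025824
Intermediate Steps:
Q(s, g) = g + 5*s (Q(s, g) = 5*s + g = g + 5*s)
W(K, Z) = 11 + Z*(25 + K) (W(K, Z) = Z*(K + 5*5) + 11 = Z*(K + 25) + 11 = Z*(25 + K) + 11 = 11 + Z*(25 + K))
(-2216541 - 646400) + W(-1622, 51*2) = (-2216541 - 646400) + (11 + (51*2)*(25 - 1622)) = -2862941 + (11 + 102*(-1597)) = -2862941 + (11 - 162894) = -2862941 - 162883 = -3025824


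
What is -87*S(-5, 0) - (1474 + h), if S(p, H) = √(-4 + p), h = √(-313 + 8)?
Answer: -1474 - 261*I - I*√305 ≈ -1474.0 - 278.46*I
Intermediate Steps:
h = I*√305 (h = √(-305) = I*√305 ≈ 17.464*I)
-87*S(-5, 0) - (1474 + h) = -87*√(-4 - 5) - (1474 + I*√305) = -261*I + (-1474 - I*√305) = -1474 - 261*I - I*√305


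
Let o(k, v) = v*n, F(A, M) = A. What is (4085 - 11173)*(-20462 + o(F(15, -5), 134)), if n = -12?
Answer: 156432160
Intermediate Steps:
o(k, v) = -12*v (o(k, v) = v*(-12) = -12*v)
(4085 - 11173)*(-20462 + o(F(15, -5), 134)) = (4085 - 11173)*(-20462 - 12*134) = -7088*(-20462 - 1608) = -7088*(-22070) = 156432160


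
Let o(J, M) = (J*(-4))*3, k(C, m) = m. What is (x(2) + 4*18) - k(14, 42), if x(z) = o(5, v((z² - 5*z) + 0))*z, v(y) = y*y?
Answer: -90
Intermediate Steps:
v(y) = y²
o(J, M) = -12*J (o(J, M) = -4*J*3 = -12*J)
x(z) = -60*z (x(z) = (-12*5)*z = -60*z)
(x(2) + 4*18) - k(14, 42) = (-60*2 + 4*18) - 1*42 = (-120 + 72) - 42 = -48 - 42 = -90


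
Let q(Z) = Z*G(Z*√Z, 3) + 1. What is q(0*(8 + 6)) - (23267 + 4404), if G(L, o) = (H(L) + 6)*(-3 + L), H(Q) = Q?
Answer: -27670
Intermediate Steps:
G(L, o) = (-3 + L)*(6 + L) (G(L, o) = (L + 6)*(-3 + L) = (6 + L)*(-3 + L) = (-3 + L)*(6 + L))
q(Z) = 1 + Z*(-18 + Z³ + 3*Z^(3/2)) (q(Z) = Z*(-18 + (Z*√Z)² + 3*(Z*√Z)) + 1 = Z*(-18 + (Z^(3/2))² + 3*Z^(3/2)) + 1 = Z*(-18 + Z³ + 3*Z^(3/2)) + 1 = 1 + Z*(-18 + Z³ + 3*Z^(3/2)))
q(0*(8 + 6)) - (23267 + 4404) = (1 + (0*(8 + 6))*(-18 + (0*(8 + 6))³ + 3*(0*(8 + 6))^(3/2))) - (23267 + 4404) = (1 + (0*14)*(-18 + (0*14)³ + 3*(0*14)^(3/2))) - 1*27671 = (1 + 0*(-18 + 0³ + 3*0^(3/2))) - 27671 = (1 + 0*(-18 + 0 + 3*0)) - 27671 = (1 + 0*(-18 + 0 + 0)) - 27671 = (1 + 0*(-18)) - 27671 = (1 + 0) - 27671 = 1 - 27671 = -27670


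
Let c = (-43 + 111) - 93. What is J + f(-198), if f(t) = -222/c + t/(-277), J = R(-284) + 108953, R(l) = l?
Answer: 752599269/6925 ≈ 1.0868e+5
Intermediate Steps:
c = -25 (c = 68 - 93 = -25)
J = 108669 (J = -284 + 108953 = 108669)
f(t) = 222/25 - t/277 (f(t) = -222/(-25) + t/(-277) = -222*(-1/25) + t*(-1/277) = 222/25 - t/277)
J + f(-198) = 108669 + (222/25 - 1/277*(-198)) = 108669 + (222/25 + 198/277) = 108669 + 66444/6925 = 752599269/6925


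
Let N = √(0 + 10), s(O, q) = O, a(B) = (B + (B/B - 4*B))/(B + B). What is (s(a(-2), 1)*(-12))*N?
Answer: 21*√10 ≈ 66.408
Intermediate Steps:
a(B) = (1 - 3*B)/(2*B) (a(B) = (B + (1 - 4*B))/((2*B)) = (1 - 3*B)*(1/(2*B)) = (1 - 3*B)/(2*B))
N = √10 ≈ 3.1623
(s(a(-2), 1)*(-12))*N = (((½)*(1 - 3*(-2))/(-2))*(-12))*√10 = (((½)*(-½)*(1 + 6))*(-12))*√10 = (((½)*(-½)*7)*(-12))*√10 = (-7/4*(-12))*√10 = 21*√10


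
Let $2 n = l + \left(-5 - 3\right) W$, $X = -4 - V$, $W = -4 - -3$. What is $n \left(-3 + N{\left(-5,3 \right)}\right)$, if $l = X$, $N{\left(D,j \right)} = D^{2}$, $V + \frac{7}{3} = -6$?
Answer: $\frac{407}{3} \approx 135.67$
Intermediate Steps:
$V = - \frac{25}{3}$ ($V = - \frac{7}{3} - 6 = - \frac{25}{3} \approx -8.3333$)
$W = -1$ ($W = -4 + 3 = -1$)
$X = \frac{13}{3}$ ($X = -4 - - \frac{25}{3} = -4 + \frac{25}{3} = \frac{13}{3} \approx 4.3333$)
$l = \frac{13}{3} \approx 4.3333$
$n = \frac{37}{6}$ ($n = \frac{\frac{13}{3} + \left(-5 - 3\right) \left(-1\right)}{2} = \frac{\frac{13}{3} - -8}{2} = \frac{\frac{13}{3} + 8}{2} = \frac{1}{2} \cdot \frac{37}{3} = \frac{37}{6} \approx 6.1667$)
$n \left(-3 + N{\left(-5,3 \right)}\right) = \frac{37 \left(-3 + \left(-5\right)^{2}\right)}{6} = \frac{37 \left(-3 + 25\right)}{6} = \frac{37}{6} \cdot 22 = \frac{407}{3}$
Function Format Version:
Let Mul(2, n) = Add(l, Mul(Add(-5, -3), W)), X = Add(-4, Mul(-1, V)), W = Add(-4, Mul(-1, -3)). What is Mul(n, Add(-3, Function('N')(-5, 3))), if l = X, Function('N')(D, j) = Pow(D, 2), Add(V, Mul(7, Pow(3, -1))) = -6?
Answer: Rational(407, 3) ≈ 135.67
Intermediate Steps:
V = Rational(-25, 3) (V = Add(Rational(-7, 3), -6) = Rational(-25, 3) ≈ -8.3333)
W = -1 (W = Add(-4, 3) = -1)
X = Rational(13, 3) (X = Add(-4, Mul(-1, Rational(-25, 3))) = Add(-4, Rational(25, 3)) = Rational(13, 3) ≈ 4.3333)
l = Rational(13, 3) ≈ 4.3333
n = Rational(37, 6) (n = Mul(Rational(1, 2), Add(Rational(13, 3), Mul(Add(-5, -3), -1))) = Mul(Rational(1, 2), Add(Rational(13, 3), Mul(-8, -1))) = Mul(Rational(1, 2), Add(Rational(13, 3), 8)) = Mul(Rational(1, 2), Rational(37, 3)) = Rational(37, 6) ≈ 6.1667)
Mul(n, Add(-3, Function('N')(-5, 3))) = Mul(Rational(37, 6), Add(-3, Pow(-5, 2))) = Mul(Rational(37, 6), Add(-3, 25)) = Mul(Rational(37, 6), 22) = Rational(407, 3)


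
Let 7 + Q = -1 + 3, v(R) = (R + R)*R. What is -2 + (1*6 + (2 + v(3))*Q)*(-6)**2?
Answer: -3386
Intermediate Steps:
v(R) = 2*R**2 (v(R) = (2*R)*R = 2*R**2)
Q = -5 (Q = -7 + (-1 + 3) = -7 + 2 = -5)
-2 + (1*6 + (2 + v(3))*Q)*(-6)**2 = -2 + (1*6 + (2 + 2*3**2)*(-5))*(-6)**2 = -2 + (6 + (2 + 2*9)*(-5))*36 = -2 + (6 + (2 + 18)*(-5))*36 = -2 + (6 + 20*(-5))*36 = -2 + (6 - 100)*36 = -2 - 94*36 = -2 - 3384 = -3386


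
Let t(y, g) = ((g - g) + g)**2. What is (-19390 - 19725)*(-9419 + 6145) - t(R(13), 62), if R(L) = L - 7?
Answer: 128058666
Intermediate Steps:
R(L) = -7 + L
t(y, g) = g**2 (t(y, g) = (0 + g)**2 = g**2)
(-19390 - 19725)*(-9419 + 6145) - t(R(13), 62) = (-19390 - 19725)*(-9419 + 6145) - 1*62**2 = -39115*(-3274) - 1*3844 = 128062510 - 3844 = 128058666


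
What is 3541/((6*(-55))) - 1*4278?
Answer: -1415281/330 ≈ -4288.7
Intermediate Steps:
3541/((6*(-55))) - 1*4278 = 3541/(-330) - 4278 = 3541*(-1/330) - 4278 = -3541/330 - 4278 = -1415281/330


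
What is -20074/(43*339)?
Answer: -20074/14577 ≈ -1.3771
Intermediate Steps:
-20074/(43*339) = -20074/14577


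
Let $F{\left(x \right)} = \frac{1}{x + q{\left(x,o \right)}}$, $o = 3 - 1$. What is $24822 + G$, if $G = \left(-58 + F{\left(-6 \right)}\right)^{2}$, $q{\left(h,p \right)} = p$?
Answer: $\frac{451441}{16} \approx 28215.0$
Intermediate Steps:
$o = 2$
$F{\left(x \right)} = \frac{1}{2 + x}$ ($F{\left(x \right)} = \frac{1}{x + 2} = \frac{1}{2 + x}$)
$G = \frac{54289}{16}$ ($G = \left(-58 + \frac{1}{2 - 6}\right)^{2} = \left(-58 + \frac{1}{-4}\right)^{2} = \left(-58 - \frac{1}{4}\right)^{2} = \left(- \frac{233}{4}\right)^{2} = \frac{54289}{16} \approx 3393.1$)
$24822 + G = 24822 + \frac{54289}{16} = \frac{451441}{16}$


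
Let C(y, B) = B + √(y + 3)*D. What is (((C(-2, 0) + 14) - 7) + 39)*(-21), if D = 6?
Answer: -1092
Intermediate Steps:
C(y, B) = B + 6*√(3 + y) (C(y, B) = B + √(y + 3)*6 = B + √(3 + y)*6 = B + 6*√(3 + y))
(((C(-2, 0) + 14) - 7) + 39)*(-21) = ((((0 + 6*√(3 - 2)) + 14) - 7) + 39)*(-21) = ((((0 + 6*√1) + 14) - 7) + 39)*(-21) = ((((0 + 6*1) + 14) - 7) + 39)*(-21) = ((((0 + 6) + 14) - 7) + 39)*(-21) = (((6 + 14) - 7) + 39)*(-21) = ((20 - 7) + 39)*(-21) = (13 + 39)*(-21) = 52*(-21) = -1092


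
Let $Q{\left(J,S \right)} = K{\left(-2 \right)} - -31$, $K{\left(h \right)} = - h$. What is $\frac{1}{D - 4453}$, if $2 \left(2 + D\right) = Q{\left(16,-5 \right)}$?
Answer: $- \frac{2}{8877} \approx -0.0002253$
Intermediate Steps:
$Q{\left(J,S \right)} = 33$ ($Q{\left(J,S \right)} = \left(-1\right) \left(-2\right) - -31 = 2 + 31 = 33$)
$D = \frac{29}{2}$ ($D = -2 + \frac{1}{2} \cdot 33 = -2 + \frac{33}{2} = \frac{29}{2} \approx 14.5$)
$\frac{1}{D - 4453} = \frac{1}{\frac{29}{2} - 4453} = \frac{1}{- \frac{8877}{2}} = - \frac{2}{8877}$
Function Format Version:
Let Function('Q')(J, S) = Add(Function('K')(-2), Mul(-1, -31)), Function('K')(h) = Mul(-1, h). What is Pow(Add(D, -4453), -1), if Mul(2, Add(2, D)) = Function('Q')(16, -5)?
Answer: Rational(-2, 8877) ≈ -0.00022530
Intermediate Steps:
Function('Q')(J, S) = 33 (Function('Q')(J, S) = Add(Mul(-1, -2), Mul(-1, -31)) = Add(2, 31) = 33)
D = Rational(29, 2) (D = Add(-2, Mul(Rational(1, 2), 33)) = Add(-2, Rational(33, 2)) = Rational(29, 2) ≈ 14.500)
Pow(Add(D, -4453), -1) = Pow(Add(Rational(29, 2), -4453), -1) = Pow(Rational(-8877, 2), -1) = Rational(-2, 8877)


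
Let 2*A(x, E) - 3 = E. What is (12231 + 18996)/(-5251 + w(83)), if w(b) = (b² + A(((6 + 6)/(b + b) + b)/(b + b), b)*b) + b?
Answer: 31227/5290 ≈ 5.9030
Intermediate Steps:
A(x, E) = 3/2 + E/2
w(b) = b + b² + b*(3/2 + b/2) (w(b) = (b² + (3/2 + b/2)*b) + b = (b² + b*(3/2 + b/2)) + b = b + b² + b*(3/2 + b/2))
(12231 + 18996)/(-5251 + w(83)) = (12231 + 18996)/(-5251 + (½)*83*(5 + 3*83)) = 31227/(-5251 + (½)*83*(5 + 249)) = 31227/(-5251 + (½)*83*254) = 31227/(-5251 + 10541) = 31227/5290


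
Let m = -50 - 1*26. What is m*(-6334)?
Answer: 481384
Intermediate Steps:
m = -76 (m = -50 - 26 = -76)
m*(-6334) = -76*(-6334) = 481384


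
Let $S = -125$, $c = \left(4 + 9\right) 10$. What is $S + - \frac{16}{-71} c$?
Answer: $- \frac{6795}{71} \approx -95.704$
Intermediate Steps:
$c = 130$ ($c = 13 \cdot 10 = 130$)
$S + - \frac{16}{-71} c = -125 + - \frac{16}{-71} \cdot 130 = -125 + \left(-16\right) \left(- \frac{1}{71}\right) 130 = -125 + \frac{16}{71} \cdot 130 = -125 + \frac{2080}{71} = - \frac{6795}{71}$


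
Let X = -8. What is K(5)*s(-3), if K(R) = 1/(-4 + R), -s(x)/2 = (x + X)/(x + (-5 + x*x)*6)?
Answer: 22/21 ≈ 1.0476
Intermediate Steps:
s(x) = -2*(-8 + x)/(-30 + x + 6*x²) (s(x) = -2*(x - 8)/(x + (-5 + x*x)*6) = -2*(-8 + x)/(x + (-5 + x²)*6) = -2*(-8 + x)/(x + (-30 + 6*x²)) = -2*(-8 + x)/(-30 + x + 6*x²))
K(5)*s(-3) = (2*(8 - 1*(-3))/(-30 - 3 + 6*(-3)²))/(-4 + 5) = (2*(8 + 3)/(-30 - 3 + 6*9))/1 = 1*(2*11/(-30 - 3 + 54)) = 1*(2*11/21) = 1*(2*(1/21)*11) = 1*(22/21) = 22/21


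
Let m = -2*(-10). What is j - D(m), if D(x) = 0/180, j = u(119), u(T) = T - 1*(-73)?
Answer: 192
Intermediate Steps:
u(T) = 73 + T (u(T) = T + 73 = 73 + T)
j = 192 (j = 73 + 119 = 192)
m = 20
D(x) = 0 (D(x) = 0*(1/180) = 0)
j - D(m) = 192 - 1*0 = 192 + 0 = 192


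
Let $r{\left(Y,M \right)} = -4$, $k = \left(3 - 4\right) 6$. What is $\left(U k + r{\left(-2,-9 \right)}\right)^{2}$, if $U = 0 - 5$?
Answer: $676$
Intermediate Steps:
$k = -6$ ($k = \left(-1\right) 6 = -6$)
$U = -5$
$\left(U k + r{\left(-2,-9 \right)}\right)^{2} = \left(\left(-5\right) \left(-6\right) - 4\right)^{2} = \left(30 - 4\right)^{2} = 26^{2} = 676$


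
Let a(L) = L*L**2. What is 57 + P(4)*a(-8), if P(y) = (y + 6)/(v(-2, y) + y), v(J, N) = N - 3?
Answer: -967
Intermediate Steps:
v(J, N) = -3 + N
a(L) = L**3
P(y) = (6 + y)/(-3 + 2*y) (P(y) = (y + 6)/((-3 + y) + y) = (6 + y)/(-3 + 2*y))
57 + P(4)*a(-8) = 57 + ((6 + 4)/(-3 + 2*4))*(-8)**3 = 57 + (10/(-3 + 8))*(-512) = 57 + (10/5)*(-512) = 57 + ((1/5)*10)*(-512) = 57 + 2*(-512) = 57 - 1024 = -967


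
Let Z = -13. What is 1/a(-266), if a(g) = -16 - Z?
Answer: -⅓ ≈ -0.33333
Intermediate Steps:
a(g) = -3 (a(g) = -16 - 1*(-13) = -16 + 13 = -3)
1/a(-266) = 1/(-3) = -⅓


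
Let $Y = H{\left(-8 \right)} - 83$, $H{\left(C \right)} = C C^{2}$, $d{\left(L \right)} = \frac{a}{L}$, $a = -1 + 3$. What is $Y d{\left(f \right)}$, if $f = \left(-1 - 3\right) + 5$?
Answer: $-1190$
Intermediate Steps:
$a = 2$
$f = 1$ ($f = -4 + 5 = 1$)
$d{\left(L \right)} = \frac{2}{L}$
$H{\left(C \right)} = C^{3}$
$Y = -595$ ($Y = \left(-8\right)^{3} - 83 = -512 - 83 = -595$)
$Y d{\left(f \right)} = - 595 \cdot \frac{2}{1} = - 595 \cdot 2 \cdot 1 = \left(-595\right) 2 = -1190$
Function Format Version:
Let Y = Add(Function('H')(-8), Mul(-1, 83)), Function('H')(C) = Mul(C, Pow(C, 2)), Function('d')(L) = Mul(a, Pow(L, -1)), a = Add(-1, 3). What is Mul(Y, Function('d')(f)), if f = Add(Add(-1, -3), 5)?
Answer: -1190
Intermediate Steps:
a = 2
f = 1 (f = Add(-4, 5) = 1)
Function('d')(L) = Mul(2, Pow(L, -1))
Function('H')(C) = Pow(C, 3)
Y = -595 (Y = Add(Pow(-8, 3), Mul(-1, 83)) = Add(-512, -83) = -595)
Mul(Y, Function('d')(f)) = Mul(-595, Mul(2, Pow(1, -1))) = Mul(-595, Mul(2, 1)) = Mul(-595, 2) = -1190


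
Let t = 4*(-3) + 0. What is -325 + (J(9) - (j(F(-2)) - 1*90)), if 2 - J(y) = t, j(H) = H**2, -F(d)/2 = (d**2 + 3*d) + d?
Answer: -285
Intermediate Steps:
t = -12 (t = -12 + 0 = -12)
F(d) = -8*d - 2*d**2 (F(d) = -2*((d**2 + 3*d) + d) = -2*(d**2 + 4*d) = -8*d - 2*d**2)
J(y) = 14 (J(y) = 2 - 1*(-12) = 2 + 12 = 14)
-325 + (J(9) - (j(F(-2)) - 1*90)) = -325 + (14 - ((-2*(-2)*(4 - 2))**2 - 1*90)) = -325 + (14 - ((-2*(-2)*2)**2 - 90)) = -325 + (14 - (8**2 - 90)) = -325 + (14 - (64 - 90)) = -325 + (14 - 1*(-26)) = -325 + (14 + 26) = -325 + 40 = -285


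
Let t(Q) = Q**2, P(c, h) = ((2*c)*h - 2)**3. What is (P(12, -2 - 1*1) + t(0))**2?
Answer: 164206490176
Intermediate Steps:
P(c, h) = (-2 + 2*c*h)**3 (P(c, h) = (2*c*h - 2)**3 = (-2 + 2*c*h)**3)
(P(12, -2 - 1*1) + t(0))**2 = (8*(-1 + 12*(-2 - 1*1))**3 + 0**2)**2 = (8*(-1 + 12*(-2 - 1))**3 + 0)**2 = (8*(-1 + 12*(-3))**3 + 0)**2 = (8*(-1 - 36)**3 + 0)**2 = (8*(-37)**3 + 0)**2 = (8*(-50653) + 0)**2 = (-405224 + 0)**2 = (-405224)**2 = 164206490176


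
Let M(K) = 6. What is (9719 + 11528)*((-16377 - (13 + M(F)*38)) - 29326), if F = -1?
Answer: -976172168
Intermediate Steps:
(9719 + 11528)*((-16377 - (13 + M(F)*38)) - 29326) = (9719 + 11528)*((-16377 - (13 + 6*38)) - 29326) = 21247*((-16377 - (13 + 228)) - 29326) = 21247*((-16377 - 1*241) - 29326) = 21247*((-16377 - 241) - 29326) = 21247*(-16618 - 29326) = 21247*(-45944) = -976172168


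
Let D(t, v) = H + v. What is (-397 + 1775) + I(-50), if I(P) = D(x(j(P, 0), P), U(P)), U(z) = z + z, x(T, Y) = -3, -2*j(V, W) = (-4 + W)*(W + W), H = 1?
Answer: 1279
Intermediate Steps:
j(V, W) = -W*(-4 + W) (j(V, W) = -(-4 + W)*(W + W)/2 = -(-4 + W)*2*W/2 = -W*(-4 + W))
U(z) = 2*z
D(t, v) = 1 + v
I(P) = 1 + 2*P
(-397 + 1775) + I(-50) = (-397 + 1775) + (1 + 2*(-50)) = 1378 + (1 - 100) = 1378 - 99 = 1279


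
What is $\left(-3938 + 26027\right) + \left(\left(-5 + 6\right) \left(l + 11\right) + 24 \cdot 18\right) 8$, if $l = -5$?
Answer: $25593$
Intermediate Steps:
$\left(-3938 + 26027\right) + \left(\left(-5 + 6\right) \left(l + 11\right) + 24 \cdot 18\right) 8 = \left(-3938 + 26027\right) + \left(\left(-5 + 6\right) \left(-5 + 11\right) + 24 \cdot 18\right) 8 = 22089 + \left(1 \cdot 6 + 432\right) 8 = 22089 + \left(6 + 432\right) 8 = 22089 + 438 \cdot 8 = 22089 + 3504 = 25593$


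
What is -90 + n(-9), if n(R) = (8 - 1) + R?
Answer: -92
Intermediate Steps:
n(R) = 7 + R
-90 + n(-9) = -90 + (7 - 9) = -90 - 2 = -92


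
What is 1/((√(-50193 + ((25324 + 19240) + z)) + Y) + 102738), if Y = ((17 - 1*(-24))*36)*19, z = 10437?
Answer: 65391/8551963358 - √1202/8551963358 ≈ 7.6423e-6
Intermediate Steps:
Y = 28044 (Y = ((17 + 24)*36)*19 = (41*36)*19 = 1476*19 = 28044)
1/((√(-50193 + ((25324 + 19240) + z)) + Y) + 102738) = 1/((√(-50193 + ((25324 + 19240) + 10437)) + 28044) + 102738) = 1/((√(-50193 + (44564 + 10437)) + 28044) + 102738) = 1/((√(-50193 + 55001) + 28044) + 102738) = 1/((√4808 + 28044) + 102738) = 1/((2*√1202 + 28044) + 102738) = 1/((28044 + 2*√1202) + 102738) = 1/(130782 + 2*√1202)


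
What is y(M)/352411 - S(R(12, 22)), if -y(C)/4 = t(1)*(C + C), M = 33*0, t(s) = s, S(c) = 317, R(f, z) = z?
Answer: -317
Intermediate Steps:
M = 0
y(C) = -8*C (y(C) = -4*(C + C) = -4*2*C = -8*C)
y(M)/352411 - S(R(12, 22)) = -8*0/352411 - 1*317 = 0*(1/352411) - 317 = 0 - 317 = -317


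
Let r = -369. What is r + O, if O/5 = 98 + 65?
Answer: 446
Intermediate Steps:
O = 815 (O = 5*(98 + 65) = 5*163 = 815)
r + O = -369 + 815 = 446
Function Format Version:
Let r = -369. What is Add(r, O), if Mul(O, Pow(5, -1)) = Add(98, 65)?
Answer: 446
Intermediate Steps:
O = 815 (O = Mul(5, Add(98, 65)) = Mul(5, 163) = 815)
Add(r, O) = Add(-369, 815) = 446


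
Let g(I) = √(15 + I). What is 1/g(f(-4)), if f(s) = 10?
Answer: ⅕ ≈ 0.20000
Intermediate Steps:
1/g(f(-4)) = 1/(√(15 + 10)) = 1/(√25) = 1/5 = ⅕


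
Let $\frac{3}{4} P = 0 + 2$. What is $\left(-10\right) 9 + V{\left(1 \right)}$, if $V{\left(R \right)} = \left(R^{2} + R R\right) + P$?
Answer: $- \frac{256}{3} \approx -85.333$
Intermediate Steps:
$P = \frac{8}{3}$ ($P = \frac{4 \left(0 + 2\right)}{3} = \frac{4}{3} \cdot 2 = \frac{8}{3} \approx 2.6667$)
$V{\left(R \right)} = \frac{8}{3} + 2 R^{2}$ ($V{\left(R \right)} = \left(R^{2} + R R\right) + \frac{8}{3} = \left(R^{2} + R^{2}\right) + \frac{8}{3} = 2 R^{2} + \frac{8}{3} = \frac{8}{3} + 2 R^{2}$)
$\left(-10\right) 9 + V{\left(1 \right)} = \left(-10\right) 9 + \left(\frac{8}{3} + 2 \cdot 1^{2}\right) = -90 + \left(\frac{8}{3} + 2 \cdot 1\right) = -90 + \left(\frac{8}{3} + 2\right) = -90 + \frac{14}{3} = - \frac{256}{3}$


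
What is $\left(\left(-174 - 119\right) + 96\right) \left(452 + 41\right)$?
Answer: $-97121$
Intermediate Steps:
$\left(\left(-174 - 119\right) + 96\right) \left(452 + 41\right) = \left(\left(-174 - 119\right) + 96\right) 493 = \left(-293 + 96\right) 493 = \left(-197\right) 493 = -97121$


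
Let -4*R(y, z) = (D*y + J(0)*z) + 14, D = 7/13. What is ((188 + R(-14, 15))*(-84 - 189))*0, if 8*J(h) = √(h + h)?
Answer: 0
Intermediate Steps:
D = 7/13 (D = 7*(1/13) = 7/13 ≈ 0.53846)
J(h) = √2*√h/8 (J(h) = √(h + h)/8 = √(2*h)/8 = (√2*√h)/8 = √2*√h/8)
R(y, z) = -7/2 - 7*y/52 (R(y, z) = -((7*y/13 + (√2*√0/8)*z) + 14)/4 = -((7*y/13 + ((⅛)*√2*0)*z) + 14)/4 = -((7*y/13 + 0*z) + 14)/4 = -((7*y/13 + 0) + 14)/4 = -(7*y/13 + 14)/4 = -(14 + 7*y/13)/4 = -7/2 - 7*y/52)
((188 + R(-14, 15))*(-84 - 189))*0 = ((188 + (-7/2 - 7/52*(-14)))*(-84 - 189))*0 = ((188 + (-7/2 + 49/26))*(-273))*0 = ((188 - 21/13)*(-273))*0 = ((2423/13)*(-273))*0 = -50883*0 = 0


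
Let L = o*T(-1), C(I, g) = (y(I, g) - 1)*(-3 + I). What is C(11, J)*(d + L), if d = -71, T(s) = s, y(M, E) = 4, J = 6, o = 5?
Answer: -1824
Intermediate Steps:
C(I, g) = -9 + 3*I (C(I, g) = (4 - 1)*(-3 + I) = 3*(-3 + I) = -9 + 3*I)
L = -5 (L = 5*(-1) = -5)
C(11, J)*(d + L) = (-9 + 3*11)*(-71 - 5) = (-9 + 33)*(-76) = 24*(-76) = -1824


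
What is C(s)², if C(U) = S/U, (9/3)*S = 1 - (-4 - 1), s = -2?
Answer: 1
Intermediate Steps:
S = 2 (S = (1 - (-4 - 1))/3 = (1 - 1*(-5))/3 = (1 + 5)/3 = (⅓)*6 = 2)
C(U) = 2/U
C(s)² = (2/(-2))² = (2*(-½))² = (-1)² = 1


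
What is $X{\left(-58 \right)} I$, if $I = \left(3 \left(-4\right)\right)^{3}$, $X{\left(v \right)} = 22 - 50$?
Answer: $48384$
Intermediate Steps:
$X{\left(v \right)} = -28$
$I = -1728$ ($I = \left(-12\right)^{3} = -1728$)
$X{\left(-58 \right)} I = \left(-28\right) \left(-1728\right) = 48384$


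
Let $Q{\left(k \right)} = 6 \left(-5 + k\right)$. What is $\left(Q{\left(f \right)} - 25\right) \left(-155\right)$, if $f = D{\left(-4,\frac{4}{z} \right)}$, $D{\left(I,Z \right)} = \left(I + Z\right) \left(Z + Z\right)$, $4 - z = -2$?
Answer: $\frac{37975}{3} \approx 12658.0$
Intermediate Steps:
$z = 6$ ($z = 4 - -2 = 4 + 2 = 6$)
$D{\left(I,Z \right)} = 2 Z \left(I + Z\right)$ ($D{\left(I,Z \right)} = \left(I + Z\right) 2 Z = 2 Z \left(I + Z\right)$)
$f = - \frac{40}{9}$ ($f = 2 \cdot \frac{4}{6} \left(-4 + \frac{4}{6}\right) = 2 \cdot 4 \cdot \frac{1}{6} \left(-4 + 4 \cdot \frac{1}{6}\right) = 2 \cdot \frac{2}{3} \left(-4 + \frac{2}{3}\right) = 2 \cdot \frac{2}{3} \left(- \frac{10}{3}\right) = - \frac{40}{9} \approx -4.4444$)
$Q{\left(k \right)} = -30 + 6 k$
$\left(Q{\left(f \right)} - 25\right) \left(-155\right) = \left(\left(-30 + 6 \left(- \frac{40}{9}\right)\right) - 25\right) \left(-155\right) = \left(\left(-30 - \frac{80}{3}\right) - 25\right) \left(-155\right) = \left(- \frac{170}{3} - 25\right) \left(-155\right) = \left(- \frac{245}{3}\right) \left(-155\right) = \frac{37975}{3}$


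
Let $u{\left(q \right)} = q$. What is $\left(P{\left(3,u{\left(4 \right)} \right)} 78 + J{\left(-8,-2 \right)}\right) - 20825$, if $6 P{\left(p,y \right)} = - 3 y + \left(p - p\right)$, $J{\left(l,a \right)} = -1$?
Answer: $-20982$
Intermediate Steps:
$P{\left(p,y \right)} = - \frac{y}{2}$ ($P{\left(p,y \right)} = \frac{- 3 y + \left(p - p\right)}{6} = \frac{- 3 y + 0}{6} = \frac{\left(-3\right) y}{6} = - \frac{y}{2}$)
$\left(P{\left(3,u{\left(4 \right)} \right)} 78 + J{\left(-8,-2 \right)}\right) - 20825 = \left(\left(- \frac{1}{2}\right) 4 \cdot 78 - 1\right) - 20825 = \left(\left(-2\right) 78 - 1\right) - 20825 = \left(-156 - 1\right) - 20825 = -157 - 20825 = -20982$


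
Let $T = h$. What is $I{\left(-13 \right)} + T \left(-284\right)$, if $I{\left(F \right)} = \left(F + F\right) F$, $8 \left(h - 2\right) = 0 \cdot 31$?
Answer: $-230$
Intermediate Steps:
$h = 2$ ($h = 2 + \frac{0 \cdot 31}{8} = 2 + \frac{1}{8} \cdot 0 = 2 + 0 = 2$)
$T = 2$
$I{\left(F \right)} = 2 F^{2}$ ($I{\left(F \right)} = 2 F F = 2 F^{2}$)
$I{\left(-13 \right)} + T \left(-284\right) = 2 \left(-13\right)^{2} + 2 \left(-284\right) = 2 \cdot 169 - 568 = 338 - 568 = -230$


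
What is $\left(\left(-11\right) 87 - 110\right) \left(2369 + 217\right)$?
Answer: $-2759262$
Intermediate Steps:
$\left(\left(-11\right) 87 - 110\right) \left(2369 + 217\right) = \left(-957 - 110\right) 2586 = \left(-1067\right) 2586 = -2759262$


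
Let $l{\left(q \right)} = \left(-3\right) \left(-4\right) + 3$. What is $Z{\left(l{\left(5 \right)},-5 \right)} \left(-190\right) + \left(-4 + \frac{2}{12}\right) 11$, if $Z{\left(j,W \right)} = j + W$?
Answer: $- \frac{11653}{6} \approx -1942.2$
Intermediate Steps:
$l{\left(q \right)} = 15$ ($l{\left(q \right)} = 12 + 3 = 15$)
$Z{\left(j,W \right)} = W + j$
$Z{\left(l{\left(5 \right)},-5 \right)} \left(-190\right) + \left(-4 + \frac{2}{12}\right) 11 = \left(-5 + 15\right) \left(-190\right) + \left(-4 + \frac{2}{12}\right) 11 = 10 \left(-190\right) + \left(-4 + 2 \cdot \frac{1}{12}\right) 11 = -1900 + \left(-4 + \frac{1}{6}\right) 11 = -1900 - \frac{253}{6} = - \frac{11653}{6}$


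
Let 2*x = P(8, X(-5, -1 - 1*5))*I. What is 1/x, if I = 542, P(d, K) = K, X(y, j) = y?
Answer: -1/1355 ≈ -0.00073801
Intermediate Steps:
x = -1355 (x = (-5*542)/2 = (1/2)*(-2710) = -1355)
1/x = 1/(-1355) = -1/1355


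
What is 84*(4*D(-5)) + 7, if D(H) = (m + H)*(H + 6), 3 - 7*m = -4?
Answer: -1337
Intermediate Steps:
m = 1 (m = 3/7 - ⅐*(-4) = 3/7 + 4/7 = 1)
D(H) = (1 + H)*(6 + H) (D(H) = (1 + H)*(H + 6) = (1 + H)*(6 + H))
84*(4*D(-5)) + 7 = 84*(4*(6 + (-5)² + 7*(-5))) + 7 = 84*(4*(6 + 25 - 35)) + 7 = 84*(4*(-4)) + 7 = 84*(-16) + 7 = -1344 + 7 = -1337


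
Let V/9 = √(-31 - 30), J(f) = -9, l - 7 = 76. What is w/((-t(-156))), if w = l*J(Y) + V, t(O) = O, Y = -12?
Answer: -249/52 + 3*I*√61/52 ≈ -4.7885 + 0.45059*I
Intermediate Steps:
l = 83 (l = 7 + 76 = 83)
V = 9*I*√61 (V = 9*√(-31 - 30) = 9*√(-61) = 9*(I*√61) = 9*I*√61 ≈ 70.292*I)
w = -747 + 9*I*√61 (w = 83*(-9) + 9*I*√61 = -747 + 9*I*√61 ≈ -747.0 + 70.292*I)
w/((-t(-156))) = (-747 + 9*I*√61)/((-1*(-156))) = (-747 + 9*I*√61)/156 = (-747 + 9*I*√61)*(1/156) = -249/52 + 3*I*√61/52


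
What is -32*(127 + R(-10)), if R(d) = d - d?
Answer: -4064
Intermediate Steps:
R(d) = 0
-32*(127 + R(-10)) = -32*(127 + 0) = -32*127 = -4064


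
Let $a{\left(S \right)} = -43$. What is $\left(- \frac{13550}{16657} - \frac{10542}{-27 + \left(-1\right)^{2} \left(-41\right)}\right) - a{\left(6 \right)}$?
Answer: $\frac{111690881}{566338} \approx 197.22$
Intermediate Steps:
$\left(- \frac{13550}{16657} - \frac{10542}{-27 + \left(-1\right)^{2} \left(-41\right)}\right) - a{\left(6 \right)} = \left(- \frac{13550}{16657} - \frac{10542}{-27 + \left(-1\right)^{2} \left(-41\right)}\right) - -43 = \left(\left(-13550\right) \frac{1}{16657} - \frac{10542}{-27 + 1 \left(-41\right)}\right) + 43 = \left(- \frac{13550}{16657} - \frac{10542}{-27 - 41}\right) + 43 = \left(- \frac{13550}{16657} - \frac{10542}{-68}\right) + 43 = \left(- \frac{13550}{16657} - - \frac{5271}{34}\right) + 43 = \left(- \frac{13550}{16657} + \frac{5271}{34}\right) + 43 = \frac{87338347}{566338} + 43 = \frac{111690881}{566338}$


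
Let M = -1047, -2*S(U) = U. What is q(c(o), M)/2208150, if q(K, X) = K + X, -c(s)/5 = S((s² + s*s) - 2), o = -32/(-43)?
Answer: -323338/680478225 ≈ -0.00047516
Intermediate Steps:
S(U) = -U/2
o = 32/43 (o = -32*(-1/43) = 32/43 ≈ 0.74419)
c(s) = -5 + 5*s² (c(s) = -(-5)*((s² + s*s) - 2)/2 = -(-5)*((s² + s²) - 2)/2 = -(-5)*(2*s² - 2)/2 = -(-5)*(-2 + 2*s²)/2 = -5*(1 - s²) = -5 + 5*s²)
q(c(o), M)/2208150 = ((-5 + 5*(32/43)²) - 1047)/2208150 = ((-5 + 5*(1024/1849)) - 1047)*(1/2208150) = ((-5 + 5120/1849) - 1047)*(1/2208150) = (-4125/1849 - 1047)*(1/2208150) = -1940028/1849*1/2208150 = -323338/680478225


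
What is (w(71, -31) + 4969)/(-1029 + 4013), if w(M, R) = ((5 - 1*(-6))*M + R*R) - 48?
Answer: 6663/2984 ≈ 2.2329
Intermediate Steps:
w(M, R) = -48 + R**2 + 11*M (w(M, R) = ((5 + 6)*M + R**2) - 48 = (11*M + R**2) - 48 = (R**2 + 11*M) - 48 = -48 + R**2 + 11*M)
(w(71, -31) + 4969)/(-1029 + 4013) = ((-48 + (-31)**2 + 11*71) + 4969)/(-1029 + 4013) = ((-48 + 961 + 781) + 4969)/2984 = (1694 + 4969)*(1/2984) = 6663*(1/2984) = 6663/2984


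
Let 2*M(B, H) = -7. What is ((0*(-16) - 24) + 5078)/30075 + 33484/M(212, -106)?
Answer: -2014027222/210525 ≈ -9566.7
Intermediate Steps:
M(B, H) = -7/2 (M(B, H) = (½)*(-7) = -7/2)
((0*(-16) - 24) + 5078)/30075 + 33484/M(212, -106) = ((0*(-16) - 24) + 5078)/30075 + 33484/(-7/2) = ((0 - 24) + 5078)*(1/30075) + 33484*(-2/7) = (-24 + 5078)*(1/30075) - 66968/7 = 5054*(1/30075) - 66968/7 = 5054/30075 - 66968/7 = -2014027222/210525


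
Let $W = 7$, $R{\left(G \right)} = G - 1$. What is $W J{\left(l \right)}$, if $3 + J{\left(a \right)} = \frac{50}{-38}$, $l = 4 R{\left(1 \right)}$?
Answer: $- \frac{574}{19} \approx -30.211$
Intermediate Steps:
$R{\left(G \right)} = -1 + G$ ($R{\left(G \right)} = G - 1 = -1 + G$)
$l = 0$ ($l = 4 \left(-1 + 1\right) = 4 \cdot 0 = 0$)
$J{\left(a \right)} = - \frac{82}{19}$ ($J{\left(a \right)} = -3 + \frac{50}{-38} = -3 + 50 \left(- \frac{1}{38}\right) = -3 - \frac{25}{19} = - \frac{82}{19}$)
$W J{\left(l \right)} = 7 \left(- \frac{82}{19}\right) = - \frac{574}{19}$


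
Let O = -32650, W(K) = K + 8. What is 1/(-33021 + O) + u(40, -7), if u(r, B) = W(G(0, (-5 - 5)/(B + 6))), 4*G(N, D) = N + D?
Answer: 1379089/131342 ≈ 10.500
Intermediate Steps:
G(N, D) = D/4 + N/4 (G(N, D) = (N + D)/4 = (D + N)/4 = D/4 + N/4)
W(K) = 8 + K
u(r, B) = 8 - 5/(2*(6 + B)) (u(r, B) = 8 + (((-5 - 5)/(B + 6))/4 + (1/4)*0) = 8 + ((-10/(6 + B))/4 + 0) = 8 + (-5/(2*(6 + B)) + 0) = 8 - 5/(2*(6 + B)))
1/(-33021 + O) + u(40, -7) = 1/(-33021 - 32650) + (91 + 16*(-7))/(2*(6 - 7)) = 1/(-65671) + (1/2)*(91 - 112)/(-1) = -1/65671 + (1/2)*(-1)*(-21) = -1/65671 + 21/2 = 1379089/131342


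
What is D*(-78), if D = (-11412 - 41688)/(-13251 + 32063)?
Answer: 1035450/4703 ≈ 220.17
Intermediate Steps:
D = -13275/4703 (D = -53100/18812 = -53100*1/18812 = -13275/4703 ≈ -2.8227)
D*(-78) = -13275/4703*(-78) = 1035450/4703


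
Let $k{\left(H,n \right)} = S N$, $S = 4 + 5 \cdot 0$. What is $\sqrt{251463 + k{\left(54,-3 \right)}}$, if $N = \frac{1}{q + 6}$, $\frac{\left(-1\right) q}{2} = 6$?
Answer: $\frac{\sqrt{2263161}}{3} \approx 501.46$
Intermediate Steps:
$q = -12$ ($q = \left(-2\right) 6 = -12$)
$N = - \frac{1}{6}$ ($N = \frac{1}{-12 + 6} = \frac{1}{-6} = - \frac{1}{6} \approx -0.16667$)
$S = 4$ ($S = 4 + 0 = 4$)
$k{\left(H,n \right)} = - \frac{2}{3}$ ($k{\left(H,n \right)} = 4 \left(- \frac{1}{6}\right) = - \frac{2}{3}$)
$\sqrt{251463 + k{\left(54,-3 \right)}} = \sqrt{251463 - \frac{2}{3}} = \sqrt{\frac{754387}{3}} = \frac{\sqrt{2263161}}{3}$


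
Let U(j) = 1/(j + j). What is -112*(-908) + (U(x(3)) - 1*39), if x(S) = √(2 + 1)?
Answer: 101657 + √3/6 ≈ 1.0166e+5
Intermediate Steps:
x(S) = √3
U(j) = 1/(2*j)
-112*(-908) + (U(x(3)) - 1*39) = -112*(-908) + (1/(2*(√3)) - 1*39) = 101696 + ((√3/3)/2 - 39) = 101696 + (√3/6 - 39) = 101696 + (-39 + √3/6) = 101657 + √3/6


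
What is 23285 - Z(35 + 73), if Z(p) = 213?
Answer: 23072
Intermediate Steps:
23285 - Z(35 + 73) = 23285 - 1*213 = 23285 - 213 = 23072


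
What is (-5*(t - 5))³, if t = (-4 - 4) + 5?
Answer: 64000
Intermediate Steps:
t = -3 (t = -8 + 5 = -3)
(-5*(t - 5))³ = (-5*(-3 - 5))³ = (-5*(-8))³ = 40³ = 64000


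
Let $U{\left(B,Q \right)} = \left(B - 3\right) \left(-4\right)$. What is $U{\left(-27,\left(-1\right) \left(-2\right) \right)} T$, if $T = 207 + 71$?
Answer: $33360$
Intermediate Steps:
$U{\left(B,Q \right)} = 12 - 4 B$ ($U{\left(B,Q \right)} = \left(-3 + B\right) \left(-4\right) = 12 - 4 B$)
$T = 278$
$U{\left(-27,\left(-1\right) \left(-2\right) \right)} T = \left(12 - -108\right) 278 = \left(12 + 108\right) 278 = 120 \cdot 278 = 33360$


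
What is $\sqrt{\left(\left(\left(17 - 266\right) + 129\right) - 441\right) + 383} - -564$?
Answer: $564 + i \sqrt{178} \approx 564.0 + 13.342 i$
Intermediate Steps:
$\sqrt{\left(\left(\left(17 - 266\right) + 129\right) - 441\right) + 383} - -564 = \sqrt{\left(\left(-249 + 129\right) - 441\right) + 383} + 564 = \sqrt{\left(-120 - 441\right) + 383} + 564 = \sqrt{-561 + 383} + 564 = \sqrt{-178} + 564 = i \sqrt{178} + 564 = 564 + i \sqrt{178}$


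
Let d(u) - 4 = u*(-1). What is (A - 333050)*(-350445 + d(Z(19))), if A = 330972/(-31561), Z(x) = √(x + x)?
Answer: 3683738377111702/31561 + 10511722022*√38/31561 ≈ 1.1672e+11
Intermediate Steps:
Z(x) = √2*√x (Z(x) = √(2*x) = √2*√x)
A = -330972/31561 (A = 330972*(-1/31561) = -330972/31561 ≈ -10.487)
d(u) = 4 - u (d(u) = 4 + u*(-1) = 4 - u)
(A - 333050)*(-350445 + d(Z(19))) = (-330972/31561 - 333050)*(-350445 + (4 - √2*√19)) = -10511722022*(-350445 + (4 - √38))/31561 = -10511722022*(-350441 - √38)/31561 = 3683738377111702/31561 + 10511722022*√38/31561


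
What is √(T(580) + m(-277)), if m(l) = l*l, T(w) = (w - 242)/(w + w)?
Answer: √6452933405/290 ≈ 277.00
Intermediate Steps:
T(w) = (-242 + w)/(2*w) (T(w) = (-242 + w)/((2*w)) = (-242 + w)*(1/(2*w)) = (-242 + w)/(2*w))
m(l) = l²
√(T(580) + m(-277)) = √((½)*(-242 + 580)/580 + (-277)²) = √((½)*(1/580)*338 + 76729) = √(169/580 + 76729) = √(44502989/580) = √6452933405/290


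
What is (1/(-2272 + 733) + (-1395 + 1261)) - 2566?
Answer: -4155301/1539 ≈ -2700.0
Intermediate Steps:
(1/(-2272 + 733) + (-1395 + 1261)) - 2566 = (1/(-1539) - 134) - 2566 = (-1/1539 - 134) - 2566 = -206227/1539 - 2566 = -4155301/1539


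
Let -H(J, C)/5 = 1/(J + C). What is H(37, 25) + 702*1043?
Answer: 45395527/62 ≈ 7.3219e+5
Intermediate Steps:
H(J, C) = -5/(C + J) (H(J, C) = -5/(J + C) = -5/(C + J))
H(37, 25) + 702*1043 = -5/(25 + 37) + 702*1043 = -5/62 + 732186 = 45395527/62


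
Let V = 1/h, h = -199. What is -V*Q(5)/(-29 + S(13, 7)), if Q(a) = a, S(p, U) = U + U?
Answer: -1/597 ≈ -0.0016750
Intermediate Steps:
S(p, U) = 2*U
V = -1/199 (V = 1/(-199) = -1/199 ≈ -0.0050251)
-V*Q(5)/(-29 + S(13, 7)) = -(-1/199*5)/(-29 + 2*7) = -(-5)/(199*(-29 + 14)) = -(-5)/(199*(-15)) = -(-5)*(-1)/(199*15) = -1*1/597 = -1/597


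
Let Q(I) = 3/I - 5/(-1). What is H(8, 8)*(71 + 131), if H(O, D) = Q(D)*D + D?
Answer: 10302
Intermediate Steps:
Q(I) = 5 + 3/I (Q(I) = 3/I - 5*(-1) = 3/I + 5 = 5 + 3/I)
H(O, D) = D + D*(5 + 3/D) (H(O, D) = (5 + 3/D)*D + D = D*(5 + 3/D) + D = D + D*(5 + 3/D))
H(8, 8)*(71 + 131) = (3 + 6*8)*(71 + 131) = (3 + 48)*202 = 51*202 = 10302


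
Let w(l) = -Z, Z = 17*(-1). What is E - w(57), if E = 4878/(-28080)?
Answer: -26791/1560 ≈ -17.174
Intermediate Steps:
Z = -17
E = -271/1560 (E = 4878*(-1/28080) = -271/1560 ≈ -0.17372)
w(l) = 17 (w(l) = -1*(-17) = 17)
E - w(57) = -271/1560 - 1*17 = -271/1560 - 17 = -26791/1560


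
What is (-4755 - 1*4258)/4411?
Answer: -9013/4411 ≈ -2.0433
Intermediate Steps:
(-4755 - 1*4258)/4411 = (-4755 - 4258)*(1/4411) = -9013*1/4411 = -9013/4411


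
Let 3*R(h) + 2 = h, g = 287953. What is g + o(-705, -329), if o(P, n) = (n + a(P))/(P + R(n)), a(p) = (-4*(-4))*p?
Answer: 704367865/2446 ≈ 2.8797e+5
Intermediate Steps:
a(p) = 16*p
R(h) = -⅔ + h/3
o(P, n) = (n + 16*P)/(-⅔ + P + n/3) (o(P, n) = (n + 16*P)/(P + (-⅔ + n/3)) = (n + 16*P)/(-⅔ + P + n/3))
g + o(-705, -329) = 287953 + 3*(-329 + 16*(-705))/(-2 - 329 + 3*(-705)) = 287953 + 3*(-329 - 11280)/(-2 - 329 - 2115) = 287953 + 3*(-11609)/(-2446) = 287953 + 3*(-1/2446)*(-11609) = 287953 + 34827/2446 = 704367865/2446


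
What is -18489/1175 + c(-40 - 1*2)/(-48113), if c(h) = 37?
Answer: -889604732/56532775 ≈ -15.736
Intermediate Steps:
-18489/1175 + c(-40 - 1*2)/(-48113) = -18489/1175 + 37/(-48113) = -18489*1/1175 + 37*(-1/48113) = -18489/1175 - 37/48113 = -889604732/56532775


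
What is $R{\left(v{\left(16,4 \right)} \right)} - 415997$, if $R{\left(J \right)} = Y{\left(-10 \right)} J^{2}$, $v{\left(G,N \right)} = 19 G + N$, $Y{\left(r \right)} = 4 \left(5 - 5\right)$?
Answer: $-415997$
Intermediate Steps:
$Y{\left(r \right)} = 0$ ($Y{\left(r \right)} = 4 \cdot 0 = 0$)
$v{\left(G,N \right)} = N + 19 G$
$R{\left(J \right)} = 0$ ($R{\left(J \right)} = 0 J^{2} = 0$)
$R{\left(v{\left(16,4 \right)} \right)} - 415997 = 0 - 415997 = -415997$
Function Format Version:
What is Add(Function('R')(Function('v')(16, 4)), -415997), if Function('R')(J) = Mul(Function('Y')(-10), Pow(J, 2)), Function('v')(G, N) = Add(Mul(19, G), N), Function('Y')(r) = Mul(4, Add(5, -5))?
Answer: -415997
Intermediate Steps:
Function('Y')(r) = 0 (Function('Y')(r) = Mul(4, 0) = 0)
Function('v')(G, N) = Add(N, Mul(19, G))
Function('R')(J) = 0 (Function('R')(J) = Mul(0, Pow(J, 2)) = 0)
Add(Function('R')(Function('v')(16, 4)), -415997) = Add(0, -415997) = -415997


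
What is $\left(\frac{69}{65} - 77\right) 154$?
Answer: $- \frac{760144}{65} \approx -11695.0$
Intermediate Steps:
$\left(\frac{69}{65} - 77\right) 154 = \left(- \frac{4936}{65}\right) 154 = - \frac{760144}{65}$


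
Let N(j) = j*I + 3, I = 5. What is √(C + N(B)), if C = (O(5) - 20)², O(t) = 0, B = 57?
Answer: 4*√43 ≈ 26.230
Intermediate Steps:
C = 400 (C = (0 - 20)² = (-20)² = 400)
N(j) = 3 + 5*j (N(j) = j*5 + 3 = 5*j + 3 = 3 + 5*j)
√(C + N(B)) = √(400 + (3 + 5*57)) = √(400 + (3 + 285)) = √(400 + 288) = √688 = 4*√43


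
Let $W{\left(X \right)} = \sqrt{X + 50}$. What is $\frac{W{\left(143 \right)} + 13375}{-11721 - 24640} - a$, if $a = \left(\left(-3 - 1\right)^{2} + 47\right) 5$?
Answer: $- \frac{11467090}{36361} - \frac{\sqrt{193}}{36361} \approx -315.37$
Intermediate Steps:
$W{\left(X \right)} = \sqrt{50 + X}$
$a = 315$ ($a = \left(\left(-4\right)^{2} + 47\right) 5 = \left(16 + 47\right) 5 = 63 \cdot 5 = 315$)
$\frac{W{\left(143 \right)} + 13375}{-11721 - 24640} - a = \frac{\sqrt{50 + 143} + 13375}{-11721 - 24640} - 315 = \frac{\sqrt{193} + 13375}{-36361} - 315 = \left(13375 + \sqrt{193}\right) \left(- \frac{1}{36361}\right) - 315 = \left(- \frac{13375}{36361} - \frac{\sqrt{193}}{36361}\right) - 315 = - \frac{11467090}{36361} - \frac{\sqrt{193}}{36361}$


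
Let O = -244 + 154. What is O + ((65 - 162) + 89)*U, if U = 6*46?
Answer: -2298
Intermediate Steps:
U = 276
O = -90
O + ((65 - 162) + 89)*U = -90 + ((65 - 162) + 89)*276 = -90 + (-97 + 89)*276 = -90 - 8*276 = -90 - 2208 = -2298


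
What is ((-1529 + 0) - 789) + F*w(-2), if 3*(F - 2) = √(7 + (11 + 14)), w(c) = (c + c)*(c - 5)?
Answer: -2262 + 112*√2/3 ≈ -2209.2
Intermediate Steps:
w(c) = 2*c*(-5 + c) (w(c) = (2*c)*(-5 + c) = 2*c*(-5 + c))
F = 2 + 4*√2/3 (F = 2 + √(7 + (11 + 14))/3 = 2 + √(7 + 25)/3 = 2 + √32/3 = 2 + (4*√2)/3 = 2 + 4*√2/3 ≈ 3.8856)
((-1529 + 0) - 789) + F*w(-2) = ((-1529 + 0) - 789) + (2 + 4*√2/3)*(2*(-2)*(-5 - 2)) = (-1529 - 789) + (2 + 4*√2/3)*(2*(-2)*(-7)) = -2318 + (2 + 4*√2/3)*28 = -2318 + (56 + 112*√2/3) = -2262 + 112*√2/3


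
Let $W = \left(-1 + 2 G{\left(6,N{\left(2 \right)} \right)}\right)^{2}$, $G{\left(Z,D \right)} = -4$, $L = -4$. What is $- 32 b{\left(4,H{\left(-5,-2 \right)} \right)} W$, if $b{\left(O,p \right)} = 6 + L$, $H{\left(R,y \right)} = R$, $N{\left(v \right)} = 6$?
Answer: $-5184$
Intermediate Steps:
$b{\left(O,p \right)} = 2$ ($b{\left(O,p \right)} = 6 - 4 = 2$)
$W = 81$ ($W = \left(-1 + 2 \left(-4\right)\right)^{2} = \left(-1 - 8\right)^{2} = \left(-9\right)^{2} = 81$)
$- 32 b{\left(4,H{\left(-5,-2 \right)} \right)} W = \left(-32\right) 2 \cdot 81 = \left(-64\right) 81 = -5184$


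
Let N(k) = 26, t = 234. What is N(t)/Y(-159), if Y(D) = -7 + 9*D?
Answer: -13/719 ≈ -0.018081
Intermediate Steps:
N(t)/Y(-159) = 26/(-7 + 9*(-159)) = 26/(-7 - 1431) = 26/(-1438) = 26*(-1/1438) = -13/719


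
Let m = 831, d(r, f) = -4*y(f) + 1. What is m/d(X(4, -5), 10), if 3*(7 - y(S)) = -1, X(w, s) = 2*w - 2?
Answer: -2493/85 ≈ -29.329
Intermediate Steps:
X(w, s) = -2 + 2*w
y(S) = 22/3 (y(S) = 7 - ⅓*(-1) = 7 + ⅓ = 22/3)
d(r, f) = -85/3 (d(r, f) = -4*22/3 + 1 = -88/3 + 1 = -85/3)
m/d(X(4, -5), 10) = 831/(-85/3) = 831*(-3/85) = -2493/85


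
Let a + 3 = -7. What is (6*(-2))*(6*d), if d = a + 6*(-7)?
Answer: 3744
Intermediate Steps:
a = -10 (a = -3 - 7 = -10)
d = -52 (d = -10 + 6*(-7) = -10 - 42 = -52)
(6*(-2))*(6*d) = (6*(-2))*(6*(-52)) = -12*(-312) = 3744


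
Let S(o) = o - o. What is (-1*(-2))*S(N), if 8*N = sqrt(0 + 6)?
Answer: 0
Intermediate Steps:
N = sqrt(6)/8 (N = sqrt(0 + 6)/8 = sqrt(6)/8 ≈ 0.30619)
S(o) = 0
(-1*(-2))*S(N) = -1*(-2)*0 = 2*0 = 0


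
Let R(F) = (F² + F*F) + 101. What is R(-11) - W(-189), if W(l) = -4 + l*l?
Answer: -35374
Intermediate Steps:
R(F) = 101 + 2*F² (R(F) = (F² + F²) + 101 = 2*F² + 101 = 101 + 2*F²)
W(l) = -4 + l²
R(-11) - W(-189) = (101 + 2*(-11)²) - (-4 + (-189)²) = (101 + 2*121) - (-4 + 35721) = (101 + 242) - 1*35717 = 343 - 35717 = -35374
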